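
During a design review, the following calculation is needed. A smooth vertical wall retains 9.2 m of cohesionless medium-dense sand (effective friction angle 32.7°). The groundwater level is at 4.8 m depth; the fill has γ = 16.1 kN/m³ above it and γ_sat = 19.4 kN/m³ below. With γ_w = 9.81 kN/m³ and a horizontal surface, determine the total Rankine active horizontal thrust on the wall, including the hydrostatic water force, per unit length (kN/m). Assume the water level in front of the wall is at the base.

280 kN/m

K_a = tan²(45° − φ/2) = 0.2985.
γ' = 19.4 − 9.81 = 9.590 kN/m³. Depth below WT = 4.4 m.
σ'_h at WT = K_a γ d_w = 23.07 kPa; at base = 23.07 + K_a γ' × 4.4 = 35.66 kPa.
P₁ (0–4.8 m) = ½×23.07×4.8 = 55.36. P₂ (4.8–9.2 m) = ½(23.07+35.66)×4.4 = 129.2.
P_w = ½ γ_w h₂² = 0.5×9.81×4.4² = 94.96. Total = 55.36+129.2+94.96 = 279.5 kN/m.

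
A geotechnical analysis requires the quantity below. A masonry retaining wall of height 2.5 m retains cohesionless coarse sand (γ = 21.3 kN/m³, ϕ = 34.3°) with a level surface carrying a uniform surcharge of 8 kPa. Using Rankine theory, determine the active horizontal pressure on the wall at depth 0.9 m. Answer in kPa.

K_a = (1 − sin φ)/(1 + sin φ) = 0.2792.
σ_v = γz + q = 21.3 × 0.9 + 8 = 27.17 kPa.
σ_h = K_a σ_v = 0.2792 × 27.17 = 7.585 kPa.

7.58 kPa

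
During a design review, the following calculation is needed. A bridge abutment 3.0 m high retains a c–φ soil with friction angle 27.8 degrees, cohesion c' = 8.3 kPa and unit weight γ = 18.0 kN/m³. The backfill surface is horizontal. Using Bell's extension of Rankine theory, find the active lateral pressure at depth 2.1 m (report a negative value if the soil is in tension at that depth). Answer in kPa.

K_a = (1 − sin φ)/(1 + sin φ) = 0.3639.
σ_a = K_a γ z − 2c√K_a = 0.3639×18.0×2.1 − 2×8.3×0.6032 = 3.742 kPa.

3.74 kPa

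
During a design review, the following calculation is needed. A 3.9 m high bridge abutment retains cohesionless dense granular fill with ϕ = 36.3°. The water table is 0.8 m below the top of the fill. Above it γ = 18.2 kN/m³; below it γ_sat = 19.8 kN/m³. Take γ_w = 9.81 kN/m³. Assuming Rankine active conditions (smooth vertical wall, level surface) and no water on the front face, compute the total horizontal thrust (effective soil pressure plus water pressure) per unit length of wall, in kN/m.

K_a = tan²(45° − φ/2) = 0.2563.
γ' = 19.8 − 9.81 = 9.990 kN/m³. Depth below WT = 3.1 m.
σ'_h at WT = K_a γ d_w = 3.731 kPa; at base = 3.731 + K_a γ' × 3.1 = 11.67 kPa.
P₁ (0–0.8 m) = ½×3.731×0.8 = 1.493. P₂ (0.8–3.9 m) = ½(3.731+11.67)×3.1 = 23.87.
P_w = ½ γ_w h₂² = 0.5×9.81×3.1² = 47.14. Total = 1.493+23.87+47.14 = 72.50 kN/m.

72.5 kN/m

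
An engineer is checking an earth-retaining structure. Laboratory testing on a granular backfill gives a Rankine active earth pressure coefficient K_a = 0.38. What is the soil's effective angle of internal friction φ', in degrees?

K_a = tan²(45° − φ/2) ⇒ 45° − φ/2 = arctan(√0.38) = 31.65°.
φ = 2(45° − 31.65°) = 26.70°.

26.7°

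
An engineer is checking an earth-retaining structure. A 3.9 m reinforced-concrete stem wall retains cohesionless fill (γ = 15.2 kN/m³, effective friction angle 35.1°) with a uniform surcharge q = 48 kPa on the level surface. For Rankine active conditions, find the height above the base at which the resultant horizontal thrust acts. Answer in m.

1.70 m

K_a = 0.2698.
Triangular part P₁ = ½K_aγH² = 31.19 at H/3 = 1.300 m; rectangular part P₂ = K_a q H = 50.51 at H/2 = 1.950 m.
ȳ = (P₁·1.300 + P₂·1.950)/(P₁+P₂) = 1.702 m.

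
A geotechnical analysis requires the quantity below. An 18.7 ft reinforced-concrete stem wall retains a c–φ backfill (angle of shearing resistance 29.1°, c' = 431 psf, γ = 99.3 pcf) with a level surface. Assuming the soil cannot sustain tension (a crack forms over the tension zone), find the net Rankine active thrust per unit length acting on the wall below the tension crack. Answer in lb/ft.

K_a = 0.3456; √K_a = 0.5879.
Tension-crack depth z_c = 2c/(γ√K_a) = 2×431/(99.3×0.5879) = 14.77 ft.
σ_a at base = K_a γ H − 2c√K_a = 0.3456×99.3×18.7 − 2×431×0.5879 = 135.0 psf.
P_a = ½ × 135.0 × (H − z_c) = 0.5×135.0×3.934 = 265.5 lb/ft.

265 lb/ft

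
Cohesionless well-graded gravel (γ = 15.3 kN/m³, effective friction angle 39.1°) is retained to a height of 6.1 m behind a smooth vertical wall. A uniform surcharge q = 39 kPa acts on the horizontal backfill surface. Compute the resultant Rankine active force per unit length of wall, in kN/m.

118 kN/m

K_a = tan²(45° − φ/2) = 0.2265.
Soil triangle: ½ K_a γ H² = 0.5×0.2265×15.3×6.1² = 64.47 kN/m.
Surcharge rectangle: K_a q H = 0.2265×39×6.1 = 53.88 kN/m.
Total = 64.47 + 53.88 = 118.4 kN/m.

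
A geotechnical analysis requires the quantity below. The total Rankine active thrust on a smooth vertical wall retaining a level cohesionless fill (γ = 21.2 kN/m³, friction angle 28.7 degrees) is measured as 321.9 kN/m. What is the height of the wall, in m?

9.30 m

K_a = 0.3511. P_a = ½ K_a γ H² ⇒ H = √(2P_a/(K_a γ)).
H = √(2×321.9/(0.3511×21.2)) = 9.300 m.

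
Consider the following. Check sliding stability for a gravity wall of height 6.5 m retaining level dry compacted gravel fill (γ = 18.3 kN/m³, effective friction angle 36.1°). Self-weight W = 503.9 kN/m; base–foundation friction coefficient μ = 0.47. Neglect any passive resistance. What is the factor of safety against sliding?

2.37

K_a = tan²(45° − 36.1°/2) = 0.2585.
P_a = ½K_aγH² = 0.5×0.2585×18.3×6.5² = 99.93 kN/m, acting at H/3 = 2.167 m above the base.
FS_sliding = μW / P_a = 0.47×503.9 / 99.93 = 2.370.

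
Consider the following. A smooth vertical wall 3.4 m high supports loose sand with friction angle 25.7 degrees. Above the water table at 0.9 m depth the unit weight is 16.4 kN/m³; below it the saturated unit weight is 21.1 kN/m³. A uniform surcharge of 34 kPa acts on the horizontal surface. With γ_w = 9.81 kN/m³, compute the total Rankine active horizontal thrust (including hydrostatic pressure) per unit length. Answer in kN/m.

107 kN/m

K_a = tan²(45° − φ/2) = 0.3950.
γ' = 21.1 − 9.81 = 11.29 kN/m³. h₂ = H − d_w = 2.5 m.
σ'_h: at surface K_a·q = 13.43; at WT K_a(q+γd_w) = 19.26; at base K_a(q+γd_w+γ'h₂) = 30.41 kPa.
P₁ = ½(13.43+19.26)×0.9 = 14.71; P₂ = ½(19.26+30.41)×2.5 = 62.09; P_w = ½γ_w h₂² = 30.66.
Total = 14.71+62.09+30.66 = 107.5 kN/m.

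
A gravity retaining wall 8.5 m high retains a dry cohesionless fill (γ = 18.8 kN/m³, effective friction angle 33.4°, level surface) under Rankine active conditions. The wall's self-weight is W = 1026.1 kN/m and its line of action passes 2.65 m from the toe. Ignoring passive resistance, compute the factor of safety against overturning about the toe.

4.87

K_a = tan²(45° − 33.4°/2) = 0.2899.
P_a = ½K_aγH² = 0.5×0.2899×18.8×8.5² = 196.9 kN/m, acting at H/3 = 2.833 m above the base.
Overturning moment M_o = P_a × H/3 = 196.9 × 2.833 = 557.9.
Resisting moment M_r = W × 2.65 = 1026.1 × 2.65 = 2719.
FS_overturning = M_r/M_o = 2719/557.9 = 4.874.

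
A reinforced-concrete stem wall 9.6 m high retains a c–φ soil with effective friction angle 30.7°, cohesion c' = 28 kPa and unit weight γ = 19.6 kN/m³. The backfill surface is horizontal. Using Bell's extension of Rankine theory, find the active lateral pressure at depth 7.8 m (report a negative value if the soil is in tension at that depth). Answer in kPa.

17.7 kPa

K_a = (1 − sin φ)/(1 + sin φ) = 0.3240.
σ_a = K_a γ z − 2c√K_a = 0.3240×19.6×7.8 − 2×28×0.5692 = 17.66 kPa.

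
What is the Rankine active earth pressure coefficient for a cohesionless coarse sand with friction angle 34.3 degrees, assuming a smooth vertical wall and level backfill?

K_a = tan²(45° − φ/2) = tan²(27.85°) = 0.2792.

0.279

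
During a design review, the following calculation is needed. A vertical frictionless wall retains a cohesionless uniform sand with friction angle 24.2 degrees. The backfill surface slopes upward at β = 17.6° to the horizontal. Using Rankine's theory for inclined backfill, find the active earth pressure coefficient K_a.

K_a = cos β · (cos β − √(cos²β − cos²φ)) / (cos β + √(cos²β − cos²φ)).
cos β = 0.9532, cos φ = 0.9121, √(cos²β − cos²φ) = 0.2768.
K_a = 0.9532 × (0.9532 − 0.2768)/(0.9532 + 0.2768) = 0.5242.

0.524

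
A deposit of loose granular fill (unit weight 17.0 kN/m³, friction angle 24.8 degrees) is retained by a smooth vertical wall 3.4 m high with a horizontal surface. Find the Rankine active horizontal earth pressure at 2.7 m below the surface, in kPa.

K_a = (1 − sin φ)/(1 + sin φ) = 0.4090.
σ_h = K_a γ z = 0.4090 × 17.0 × 2.7 = 18.77 kPa.

18.8 kPa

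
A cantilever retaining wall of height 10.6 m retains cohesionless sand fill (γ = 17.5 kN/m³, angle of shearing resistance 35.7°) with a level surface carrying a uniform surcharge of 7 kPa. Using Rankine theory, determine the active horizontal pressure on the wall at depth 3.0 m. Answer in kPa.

15.6 kPa

K_a = (1 − sin φ)/(1 + sin φ) = 0.2630.
σ_v = γz + q = 17.5 × 3.0 + 7 = 59.50 kPa.
σ_h = K_a σ_v = 0.2630 × 59.50 = 15.65 kPa.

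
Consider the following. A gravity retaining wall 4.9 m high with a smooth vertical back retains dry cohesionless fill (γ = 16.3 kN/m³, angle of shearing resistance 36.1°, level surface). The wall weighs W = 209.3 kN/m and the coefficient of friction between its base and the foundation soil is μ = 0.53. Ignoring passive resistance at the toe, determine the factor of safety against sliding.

2.19

K_a = tan²(45° − 36.1°/2) = 0.2585.
P_a = ½K_aγH² = 0.5×0.2585×16.3×4.9² = 50.58 kN/m, acting at H/3 = 1.633 m above the base.
FS_sliding = μW / P_a = 0.53×209.3 / 50.58 = 2.193.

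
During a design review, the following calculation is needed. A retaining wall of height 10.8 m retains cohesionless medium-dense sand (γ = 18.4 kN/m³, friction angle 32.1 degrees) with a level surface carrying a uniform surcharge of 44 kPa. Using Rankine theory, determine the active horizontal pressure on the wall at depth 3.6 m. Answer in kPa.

33.7 kPa

K_a = (1 − sin φ)/(1 + sin φ) = 0.3060.
σ_v = γz + q = 18.4 × 3.6 + 44 = 110.2 kPa.
σ_h = K_a σ_v = 0.3060 × 110.2 = 33.73 kPa.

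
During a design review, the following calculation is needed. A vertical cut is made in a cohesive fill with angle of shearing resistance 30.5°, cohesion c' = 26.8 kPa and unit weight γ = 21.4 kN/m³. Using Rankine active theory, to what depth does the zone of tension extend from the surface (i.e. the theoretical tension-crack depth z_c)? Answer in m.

K_a = tan²(45° − 30.5°/2) = 0.3267; √K_a = 0.5715.
The active pressure is zero where K_a γ z = 2c√K_a, so z_c = 2c/(γ√K_a) = 2×26.8/(21.4×0.5715) = 4.382 m.

4.38 m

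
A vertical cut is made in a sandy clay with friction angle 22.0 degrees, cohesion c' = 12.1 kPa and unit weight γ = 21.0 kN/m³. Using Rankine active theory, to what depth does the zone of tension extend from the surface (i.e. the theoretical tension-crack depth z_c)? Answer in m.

1.71 m

K_a = tan²(45° − 22.0°/2) = 0.4550; √K_a = 0.6745.
The active pressure is zero where K_a γ z = 2c√K_a, so z_c = 2c/(γ√K_a) = 2×12.1/(21.0×0.6745) = 1.708 m.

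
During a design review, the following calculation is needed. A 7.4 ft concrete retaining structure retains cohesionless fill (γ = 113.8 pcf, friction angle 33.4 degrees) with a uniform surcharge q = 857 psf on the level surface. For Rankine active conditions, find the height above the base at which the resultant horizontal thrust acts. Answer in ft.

K_a = 0.2899.
Triangular part P₁ = ½K_aγH² = 903.4 at H/3 = 2.467 ft; rectangular part P₂ = K_a q H = 1839 at H/2 = 3.700 ft.
ȳ = (P₁·2.467 + P₂·3.700)/(P₁+P₂) = 3.294 ft.

3.29 ft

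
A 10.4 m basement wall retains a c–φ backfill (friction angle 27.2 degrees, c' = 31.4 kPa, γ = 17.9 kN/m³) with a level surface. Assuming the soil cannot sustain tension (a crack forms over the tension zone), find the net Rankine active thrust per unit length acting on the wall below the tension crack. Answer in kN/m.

72.2 kN/m

K_a = 0.3726; √K_a = 0.6104.
Tension-crack depth z_c = 2c/(γ√K_a) = 2×31.4/(17.9×0.6104) = 5.748 m.
σ_a at base = K_a γ H − 2c√K_a = 0.3726×17.9×10.4 − 2×31.4×0.6104 = 31.03 kPa.
P_a = ½ × 31.03 × (H − z_c) = 0.5×31.03×4.652 = 72.18 kN/m.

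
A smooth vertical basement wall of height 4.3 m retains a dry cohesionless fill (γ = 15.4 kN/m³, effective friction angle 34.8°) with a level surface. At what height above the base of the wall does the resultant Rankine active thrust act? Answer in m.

K_a = 0.2733.
The pressure distribution is triangular, so the resultant acts at H/3 above the base = 4.3/3 = 1.433 m.

1.43 m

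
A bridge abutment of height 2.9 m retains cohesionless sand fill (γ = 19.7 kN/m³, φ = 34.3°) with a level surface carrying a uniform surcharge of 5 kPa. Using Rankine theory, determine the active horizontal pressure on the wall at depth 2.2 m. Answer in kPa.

13.5 kPa

K_a = (1 − sin φ)/(1 + sin φ) = 0.2792.
σ_v = γz + q = 19.7 × 2.2 + 5 = 48.34 kPa.
σ_h = K_a σ_v = 0.2792 × 48.34 = 13.49 kPa.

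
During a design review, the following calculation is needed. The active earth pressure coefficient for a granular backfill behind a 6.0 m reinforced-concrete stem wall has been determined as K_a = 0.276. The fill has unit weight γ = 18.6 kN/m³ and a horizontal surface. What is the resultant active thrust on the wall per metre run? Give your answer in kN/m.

92.4 kN/m

P = ½ K_a γ H² = 0.5 × 0.276 × 18.6 × 6.0² = 92.40 kN/m.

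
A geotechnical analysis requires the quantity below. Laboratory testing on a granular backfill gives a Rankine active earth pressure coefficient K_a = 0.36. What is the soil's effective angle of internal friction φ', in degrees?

28.1°

K_a = tan²(45° − φ/2) ⇒ 45° − φ/2 = arctan(√0.36) = 30.96°.
φ = 2(45° − 30.96°) = 28.07°.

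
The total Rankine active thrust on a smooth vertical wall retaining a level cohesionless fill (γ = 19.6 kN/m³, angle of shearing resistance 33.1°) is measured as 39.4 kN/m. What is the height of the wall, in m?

3.70 m

K_a = 0.2936. P_a = ½ K_a γ H² ⇒ H = √(2P_a/(K_a γ)).
H = √(2×39.4/(0.2936×19.6)) = 3.701 m.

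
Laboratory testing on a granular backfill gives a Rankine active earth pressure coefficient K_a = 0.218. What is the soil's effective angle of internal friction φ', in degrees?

K_a = tan²(45° − φ/2) ⇒ 45° − φ/2 = arctan(√0.218) = 25.03°.
φ = 2(45° − 25.03°) = 39.94°.

39.9°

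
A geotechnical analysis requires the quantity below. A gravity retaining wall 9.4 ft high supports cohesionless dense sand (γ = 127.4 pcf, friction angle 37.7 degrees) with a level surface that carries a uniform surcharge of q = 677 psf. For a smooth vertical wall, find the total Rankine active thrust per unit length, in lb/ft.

2890 lb/ft

K_a = tan²(45° − φ/2) = 0.2411.
Soil triangle: ½ K_a γ H² = 0.5×0.2411×127.4×9.4² = 1357 lb/ft.
Surcharge rectangle: K_a q H = 0.2411×677×9.4 = 1534 lb/ft.
Total = 1357 + 1534 = 2891 lb/ft.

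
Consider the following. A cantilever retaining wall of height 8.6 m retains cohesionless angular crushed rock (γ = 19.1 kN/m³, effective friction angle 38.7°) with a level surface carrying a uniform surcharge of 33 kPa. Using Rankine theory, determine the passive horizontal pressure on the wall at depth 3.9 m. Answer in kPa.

K_p = (1 + sin φ)/(1 − sin φ) = 4.337.
σ_v = γz + q = 19.1 × 3.9 + 33 = 107.5 kPa.
σ_h = K_p σ_v = 4.337 × 107.5 = 466.2 kPa.

466 kPa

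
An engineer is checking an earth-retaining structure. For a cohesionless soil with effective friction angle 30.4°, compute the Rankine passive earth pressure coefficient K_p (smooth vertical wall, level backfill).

3.05

K_p = (1 + sin φ)/(1 − sin φ) = tan²(45° + 30.4°/2) = 3.049.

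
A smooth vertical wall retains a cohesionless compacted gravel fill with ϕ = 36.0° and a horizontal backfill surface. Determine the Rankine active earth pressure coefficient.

0.260

K_a = (1 − sin φ)/(1 + sin φ) = (1 − sin 36.0°)/(1 + sin 36.0°) = 0.2596.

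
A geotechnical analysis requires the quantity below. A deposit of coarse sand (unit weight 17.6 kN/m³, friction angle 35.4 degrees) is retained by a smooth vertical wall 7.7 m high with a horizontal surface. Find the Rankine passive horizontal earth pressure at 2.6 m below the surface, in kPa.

172 kPa

K_p = (1 + sin φ)/(1 − sin φ) = 3.754.
σ_h = K_p γ z = 3.754 × 17.6 × 2.6 = 171.8 kPa.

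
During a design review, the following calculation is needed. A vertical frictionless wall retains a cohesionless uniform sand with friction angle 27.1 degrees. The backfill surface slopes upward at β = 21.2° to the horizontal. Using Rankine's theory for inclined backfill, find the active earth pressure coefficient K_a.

K_a = cos β · (cos β − √(cos²β − cos²φ)) / (cos β + √(cos²β − cos²φ)).
cos β = 0.9323, cos φ = 0.8902, √(cos²β − cos²φ) = 0.2770.
K_a = 0.9323 × (0.9323 − 0.2770)/(0.9323 + 0.2770) = 0.5052.

0.505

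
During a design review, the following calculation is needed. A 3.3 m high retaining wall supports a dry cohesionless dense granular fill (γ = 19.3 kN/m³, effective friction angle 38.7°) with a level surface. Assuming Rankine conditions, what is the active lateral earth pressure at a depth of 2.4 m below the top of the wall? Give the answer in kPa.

10.7 kPa

K_a = (1 − sin φ)/(1 + sin φ) = 0.2306.
σ_h = K_a γ z = 0.2306 × 19.3 × 2.4 = 10.68 kPa.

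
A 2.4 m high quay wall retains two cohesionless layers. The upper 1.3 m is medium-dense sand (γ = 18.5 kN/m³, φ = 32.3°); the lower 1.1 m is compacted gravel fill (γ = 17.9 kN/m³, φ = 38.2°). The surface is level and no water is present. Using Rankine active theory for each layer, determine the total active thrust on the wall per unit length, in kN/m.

K_a1 = tan²(45°−32.3°/2) = 0.3035; K_a2 = tan²(45°−38.2°/2) = 0.2358.
Layer 1: σ at base = K_a1 γ₁ h₁ = 7.299 kPa; P₁ = ½×7.299×1.3 = 4.744.
Layer 2: σ_v at top = γ₁h₁ = 24.05; σ_h top = K_a2×24.05 = 5.671; σ_h base = K_a2×(24.05+17.9×1.1) = 10.31.
P₂ = ½(5.671+10.31)×1.1 = 8.791. Total P_a = 4.744+8.791 = 13.54 kN/m.

13.5 kN/m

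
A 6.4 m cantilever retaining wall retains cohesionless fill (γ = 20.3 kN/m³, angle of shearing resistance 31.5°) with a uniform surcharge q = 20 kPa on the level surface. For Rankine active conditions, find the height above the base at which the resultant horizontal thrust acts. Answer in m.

2.38 m

K_a = 0.3136.
Triangular part P₁ = ½K_aγH² = 130.4 at H/3 = 2.133 m; rectangular part P₂ = K_a q H = 40.14 at H/2 = 3.200 m.
ȳ = (P₁·2.133 + P₂·3.200)/(P₁+P₂) = 2.384 m.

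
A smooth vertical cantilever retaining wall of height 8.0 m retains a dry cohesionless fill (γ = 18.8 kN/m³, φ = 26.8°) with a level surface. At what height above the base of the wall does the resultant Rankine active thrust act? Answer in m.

2.67 m

K_a = 0.3785.
The pressure distribution is triangular, so the resultant acts at H/3 above the base = 8.0/3 = 2.667 m.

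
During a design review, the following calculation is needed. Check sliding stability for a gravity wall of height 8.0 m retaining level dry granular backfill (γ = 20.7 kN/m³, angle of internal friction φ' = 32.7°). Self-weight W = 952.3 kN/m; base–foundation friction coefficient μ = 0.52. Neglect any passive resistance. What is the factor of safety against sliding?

K_a = tan²(45° − 32.7°/2) = 0.2985.
P_a = ½K_aγH² = 0.5×0.2985×20.7×8.0² = 197.7 kN/m, acting at H/3 = 2.667 m above the base.
FS_sliding = μW / P_a = 0.52×952.3 / 197.7 = 2.504.

2.50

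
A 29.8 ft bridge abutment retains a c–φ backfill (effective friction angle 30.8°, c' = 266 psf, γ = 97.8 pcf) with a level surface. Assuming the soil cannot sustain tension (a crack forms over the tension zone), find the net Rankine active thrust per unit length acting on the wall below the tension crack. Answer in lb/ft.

K_a = 0.3227; √K_a = 0.5681.
Tension-crack depth z_c = 2c/(γ√K_a) = 2×266/(97.8×0.5681) = 9.576 ft.
σ_a at base = K_a γ H − 2c√K_a = 0.3227×97.8×29.8 − 2×266×0.5681 = 638.3 psf.
P_a = ½ × 638.3 × (H − z_c) = 0.5×638.3×20.22 = 6455 lb/ft.

6450 lb/ft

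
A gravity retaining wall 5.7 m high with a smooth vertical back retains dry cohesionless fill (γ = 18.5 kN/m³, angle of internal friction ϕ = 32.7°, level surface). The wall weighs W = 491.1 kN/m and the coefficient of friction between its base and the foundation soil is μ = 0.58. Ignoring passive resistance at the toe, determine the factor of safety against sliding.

K_a = tan²(45° − 32.7°/2) = 0.2985.
P_a = ½K_aγH² = 0.5×0.2985×18.5×5.7² = 89.71 kN/m, acting at H/3 = 1.900 m above the base.
FS_sliding = μW / P_a = 0.58×491.1 / 89.71 = 3.175.

3.18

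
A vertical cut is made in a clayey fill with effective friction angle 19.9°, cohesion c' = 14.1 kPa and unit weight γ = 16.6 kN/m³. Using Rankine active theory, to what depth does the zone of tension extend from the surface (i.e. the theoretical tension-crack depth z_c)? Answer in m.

2.42 m

K_a = tan²(45° − 19.9°/2) = 0.4921; √K_a = 0.7015.
The active pressure is zero where K_a γ z = 2c√K_a, so z_c = 2c/(γ√K_a) = 2×14.1/(16.6×0.7015) = 2.422 m.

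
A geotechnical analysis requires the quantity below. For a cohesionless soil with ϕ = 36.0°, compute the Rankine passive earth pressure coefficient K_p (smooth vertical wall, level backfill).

3.85

K_p = (1 + sin φ)/(1 − sin φ) = tan²(45° + 36.0°/2) = 3.852.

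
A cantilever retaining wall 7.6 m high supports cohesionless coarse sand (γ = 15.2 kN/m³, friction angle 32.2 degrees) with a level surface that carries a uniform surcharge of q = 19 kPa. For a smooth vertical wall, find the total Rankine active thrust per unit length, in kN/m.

178 kN/m

K_a = tan²(45° − φ/2) = 0.3047.
Soil triangle: ½ K_a γ H² = 0.5×0.3047×15.2×7.6² = 133.8 kN/m.
Surcharge rectangle: K_a q H = 0.3047×19×7.6 = 44.00 kN/m.
Total = 133.8 + 44.00 = 177.8 kN/m.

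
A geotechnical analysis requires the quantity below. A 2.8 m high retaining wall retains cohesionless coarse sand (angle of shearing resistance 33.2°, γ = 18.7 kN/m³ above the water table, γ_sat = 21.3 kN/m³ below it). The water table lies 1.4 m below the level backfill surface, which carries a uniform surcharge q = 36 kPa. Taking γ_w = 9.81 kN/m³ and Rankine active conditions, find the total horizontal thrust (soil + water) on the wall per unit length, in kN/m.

K_a = tan²(45° − φ/2) = 0.2924.
γ' = 21.3 − 9.81 = 11.49 kN/m³. h₂ = H − d_w = 1.4 m.
σ'_h: at surface K_a·q = 10.52; at WT K_a(q+γd_w) = 18.18; at base K_a(q+γd_w+γ'h₂) = 22.88 kPa.
P₁ = ½(10.52+18.18)×1.4 = 20.09; P₂ = ½(18.18+22.88)×1.4 = 28.74; P_w = ½γ_w h₂² = 9.614.
Total = 20.09+28.74+9.614 = 58.45 kN/m.

58.4 kN/m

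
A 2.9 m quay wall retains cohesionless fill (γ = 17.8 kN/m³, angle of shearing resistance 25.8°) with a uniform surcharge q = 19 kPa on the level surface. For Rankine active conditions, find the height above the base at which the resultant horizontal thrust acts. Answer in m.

1.17 m

K_a = 0.3935.
Triangular part P₁ = ½K_aγH² = 29.45 at H/3 = 0.9667 m; rectangular part P₂ = K_a q H = 21.68 at H/2 = 1.450 m.
ȳ = (P₁·0.9667 + P₂·1.450)/(P₁+P₂) = 1.172 m.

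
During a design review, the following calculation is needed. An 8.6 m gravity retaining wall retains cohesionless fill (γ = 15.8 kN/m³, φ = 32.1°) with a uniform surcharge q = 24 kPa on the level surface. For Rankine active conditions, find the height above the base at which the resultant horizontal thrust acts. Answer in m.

3.24 m

K_a = 0.3060.
Triangular part P₁ = ½K_aγH² = 178.8 at H/3 = 2.867 m; rectangular part P₂ = K_a q H = 63.16 at H/2 = 4.300 m.
ȳ = (P₁·2.867 + P₂·4.300)/(P₁+P₂) = 3.241 m.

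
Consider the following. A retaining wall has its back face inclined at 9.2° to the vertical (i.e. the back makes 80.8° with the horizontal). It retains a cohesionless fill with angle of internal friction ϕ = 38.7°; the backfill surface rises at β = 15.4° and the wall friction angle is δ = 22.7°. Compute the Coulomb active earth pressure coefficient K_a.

0.340

K_a = sin²(α+φ) / [sin²α · sin(α−δ) · (1 + √{sin(φ+δ)sin(φ−β) / (sin(α−δ)sin(α+β))})²].
With α = 80.8°, φ = 38.7°, δ = 22.7°, β = 15.4°: K_a = 0.3398.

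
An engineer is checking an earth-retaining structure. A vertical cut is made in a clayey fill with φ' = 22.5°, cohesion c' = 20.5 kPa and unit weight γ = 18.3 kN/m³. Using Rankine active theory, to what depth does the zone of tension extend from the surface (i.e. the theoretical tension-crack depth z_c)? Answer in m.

K_a = tan²(45° − 22.5°/2) = 0.4465; √K_a = 0.6682.
The active pressure is zero where K_a γ z = 2c√K_a, so z_c = 2c/(γ√K_a) = 2×20.5/(18.3×0.6682) = 3.353 m.

3.35 m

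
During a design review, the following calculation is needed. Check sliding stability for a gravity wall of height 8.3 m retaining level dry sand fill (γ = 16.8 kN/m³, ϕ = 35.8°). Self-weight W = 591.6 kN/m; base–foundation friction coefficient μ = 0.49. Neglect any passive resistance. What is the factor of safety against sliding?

K_a = tan²(45° − 35.8°/2) = 0.2619.
P_a = ½K_aγH² = 0.5×0.2619×16.8×8.3² = 151.5 kN/m, acting at H/3 = 2.767 m above the base.
FS_sliding = μW / P_a = 0.49×591.6 / 151.5 = 1.913.

1.91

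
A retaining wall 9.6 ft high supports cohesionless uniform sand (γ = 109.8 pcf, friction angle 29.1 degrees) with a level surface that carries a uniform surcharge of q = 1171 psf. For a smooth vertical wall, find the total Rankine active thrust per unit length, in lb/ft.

K_a = tan²(45° − φ/2) = 0.3456.
Soil triangle: ½ K_a γ H² = 0.5×0.3456×109.8×9.6² = 1749 lb/ft.
Surcharge rectangle: K_a q H = 0.3456×1171×9.6 = 3885 lb/ft.
Total = 1749 + 3885 = 5634 lb/ft.

5630 lb/ft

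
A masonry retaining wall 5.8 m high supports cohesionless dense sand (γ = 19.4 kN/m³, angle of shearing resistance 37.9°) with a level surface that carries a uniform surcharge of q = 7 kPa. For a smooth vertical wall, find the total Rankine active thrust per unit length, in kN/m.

87.7 kN/m

K_a = tan²(45° − φ/2) = 0.2389.
Soil triangle: ½ K_a γ H² = 0.5×0.2389×19.4×5.8² = 77.97 kN/m.
Surcharge rectangle: K_a q H = 0.2389×7×5.8 = 9.701 kN/m.
Total = 77.97 + 9.701 = 87.67 kN/m.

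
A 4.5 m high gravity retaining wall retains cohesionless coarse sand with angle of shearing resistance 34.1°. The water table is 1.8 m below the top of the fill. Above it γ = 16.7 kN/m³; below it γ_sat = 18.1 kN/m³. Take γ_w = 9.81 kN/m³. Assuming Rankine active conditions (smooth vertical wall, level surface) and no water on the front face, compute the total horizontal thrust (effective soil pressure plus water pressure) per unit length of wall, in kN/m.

K_a = tan²(45° − φ/2) = 0.2815.
γ' = 18.1 − 9.81 = 8.290 kN/m³. Depth below WT = 2.7 m.
σ'_h at WT = K_a γ d_w = 8.463 kPa; at base = 8.463 + K_a γ' × 2.7 = 14.76 kPa.
P₁ (0–1.8 m) = ½×8.463×1.8 = 7.616. P₂ (1.8–4.5 m) = ½(8.463+14.76)×2.7 = 31.36.
P_w = ½ γ_w h₂² = 0.5×9.81×2.7² = 35.76. Total = 7.616+31.36+35.76 = 74.73 kN/m.

74.7 kN/m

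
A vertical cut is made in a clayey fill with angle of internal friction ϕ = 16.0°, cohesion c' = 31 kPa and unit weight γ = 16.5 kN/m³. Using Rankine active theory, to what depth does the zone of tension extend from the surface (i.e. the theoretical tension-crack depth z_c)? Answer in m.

K_a = tan²(45° − 16.0°/2) = 0.5678; √K_a = 0.7536.
The active pressure is zero where K_a γ z = 2c√K_a, so z_c = 2c/(γ√K_a) = 2×31/(16.5×0.7536) = 4.986 m.

4.99 m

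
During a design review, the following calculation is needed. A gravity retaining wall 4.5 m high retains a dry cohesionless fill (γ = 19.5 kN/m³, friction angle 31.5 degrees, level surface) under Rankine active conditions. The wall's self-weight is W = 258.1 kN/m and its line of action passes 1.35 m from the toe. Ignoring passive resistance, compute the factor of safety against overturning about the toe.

K_a = tan²(45° − 31.5°/2) = 0.3136.
P_a = ½K_aγH² = 0.5×0.3136×19.5×4.5² = 61.92 kN/m, acting at H/3 = 1.500 m above the base.
Overturning moment M_o = P_a × H/3 = 61.92 × 1.500 = 92.88.
Resisting moment M_r = W × 1.35 = 258.1 × 1.35 = 348.4.
FS_overturning = M_r/M_o = 348.4/92.88 = 3.751.

3.75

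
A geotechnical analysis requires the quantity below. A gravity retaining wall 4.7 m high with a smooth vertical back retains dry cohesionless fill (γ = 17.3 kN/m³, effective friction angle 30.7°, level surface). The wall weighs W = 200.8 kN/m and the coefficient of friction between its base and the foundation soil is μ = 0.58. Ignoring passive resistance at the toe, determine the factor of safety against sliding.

K_a = tan²(45° − 30.7°/2) = 0.3240.
P_a = ½K_aγH² = 0.5×0.3240×17.3×4.7² = 61.91 kN/m, acting at H/3 = 1.567 m above the base.
FS_sliding = μW / P_a = 0.58×200.8 / 61.91 = 1.881.

1.88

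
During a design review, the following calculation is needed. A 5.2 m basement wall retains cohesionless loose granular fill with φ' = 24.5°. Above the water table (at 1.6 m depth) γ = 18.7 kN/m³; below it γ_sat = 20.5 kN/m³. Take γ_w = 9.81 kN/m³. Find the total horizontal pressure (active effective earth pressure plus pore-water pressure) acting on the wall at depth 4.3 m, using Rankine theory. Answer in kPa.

50.8 kPa

K_a = (1 − sin φ)/(1 + sin φ) = 0.4137.
γ' = 20.5 − 9.81 = 10.69 kN/m³.
Effective vertical stress at 4.3 m: σ'_v = 18.7×1.6 + 10.69×2.70 = 58.78 kPa.
σ'_h = K_a σ'_v = 0.4137 × 58.78 = 24.32 kPa; u = γ_w × 2.70 = 26.49 kPa.
Total σ_h = 24.32 + 26.49 = 50.81 kPa.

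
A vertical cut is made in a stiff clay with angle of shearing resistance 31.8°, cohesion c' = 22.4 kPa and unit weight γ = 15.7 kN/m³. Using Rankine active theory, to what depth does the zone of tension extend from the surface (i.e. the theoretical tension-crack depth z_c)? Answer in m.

K_a = tan²(45° − 31.8°/2) = 0.3098; √K_a = 0.5566.
The active pressure is zero where K_a γ z = 2c√K_a, so z_c = 2c/(γ√K_a) = 2×22.4/(15.7×0.5566) = 5.127 m.

5.13 m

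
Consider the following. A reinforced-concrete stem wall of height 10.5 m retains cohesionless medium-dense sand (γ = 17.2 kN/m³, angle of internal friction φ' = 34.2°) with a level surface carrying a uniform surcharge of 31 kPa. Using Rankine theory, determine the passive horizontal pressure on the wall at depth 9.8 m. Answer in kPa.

712 kPa

K_p = (1 + sin φ)/(1 − sin φ) = 3.567.
σ_v = γz + q = 17.2 × 9.8 + 31 = 199.6 kPa.
σ_h = K_p σ_v = 3.567 × 199.6 = 711.8 kPa.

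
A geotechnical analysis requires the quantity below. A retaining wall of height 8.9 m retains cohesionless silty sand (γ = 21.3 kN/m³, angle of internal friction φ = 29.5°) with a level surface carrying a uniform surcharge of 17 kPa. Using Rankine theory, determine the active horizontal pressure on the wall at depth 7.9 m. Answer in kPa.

K_a = (1 − sin φ)/(1 + sin φ) = 0.3401.
σ_v = γz + q = 21.3 × 7.9 + 17 = 185.3 kPa.
σ_h = K_a σ_v = 0.3401 × 185.3 = 63.01 kPa.

63.0 kPa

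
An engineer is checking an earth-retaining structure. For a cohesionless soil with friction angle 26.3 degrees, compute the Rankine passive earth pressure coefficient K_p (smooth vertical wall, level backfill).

K_p = (1 + sin φ)/(1 − sin φ) = tan²(45° + 26.3°/2) = 2.591.

2.59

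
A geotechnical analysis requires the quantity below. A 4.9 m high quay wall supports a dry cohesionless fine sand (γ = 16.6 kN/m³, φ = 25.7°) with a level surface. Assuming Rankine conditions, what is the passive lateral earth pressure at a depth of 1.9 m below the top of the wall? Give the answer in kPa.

K_p = (1 + sin φ)/(1 − sin φ) = 2.531.
σ_h = K_p γ z = 2.531 × 16.6 × 1.9 = 79.84 kPa.

79.8 kPa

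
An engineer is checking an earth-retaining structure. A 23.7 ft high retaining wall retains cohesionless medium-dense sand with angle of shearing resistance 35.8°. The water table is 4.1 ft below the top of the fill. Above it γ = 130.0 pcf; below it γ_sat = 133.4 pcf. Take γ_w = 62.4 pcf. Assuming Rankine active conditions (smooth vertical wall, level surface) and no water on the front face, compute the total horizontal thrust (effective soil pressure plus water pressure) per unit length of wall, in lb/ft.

K_a = tan²(45° − φ/2) = 0.2619.
γ' = 133.4 − 62.4 = 71.00 pcf. Depth below WT = 19.6 ft.
σ'_h at WT = K_a γ d_w = 139.6 psf; at base = 139.6 + K_a γ' × 19.6 = 504.0 psf.
P₁ (0–4.1 ft) = ½×139.6×4.1 = 286.1. P₂ (4.1–23.7 ft) = ½(139.6+504.0)×19.6 = 6307.
P_w = ½ γ_w h₂² = 0.5×62.4×19.6² = 11990. Total = 286.1+6307+11990 = 18580 lb/ft.

18600 lb/ft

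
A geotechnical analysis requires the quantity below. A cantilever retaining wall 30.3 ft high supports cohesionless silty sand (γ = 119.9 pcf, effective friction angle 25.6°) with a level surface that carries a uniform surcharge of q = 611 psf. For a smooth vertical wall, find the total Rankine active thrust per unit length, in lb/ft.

29200 lb/ft

K_a = tan²(45° − φ/2) = 0.3966.
Soil triangle: ½ K_a γ H² = 0.5×0.3966×119.9×30.3² = 21830 lb/ft.
Surcharge rectangle: K_a q H = 0.3966×611×30.3 = 7342 lb/ft.
Total = 21830 + 7342 = 29170 lb/ft.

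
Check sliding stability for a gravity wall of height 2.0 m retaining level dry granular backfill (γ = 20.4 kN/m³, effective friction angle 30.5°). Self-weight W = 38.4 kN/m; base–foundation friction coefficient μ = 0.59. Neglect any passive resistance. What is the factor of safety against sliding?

1.70

K_a = tan²(45° − 30.5°/2) = 0.3267.
P_a = ½K_aγH² = 0.5×0.3267×20.4×2.0² = 13.33 kN/m, acting at H/3 = 0.6667 m above the base.
FS_sliding = μW / P_a = 0.59×38.4 / 13.33 = 1.700.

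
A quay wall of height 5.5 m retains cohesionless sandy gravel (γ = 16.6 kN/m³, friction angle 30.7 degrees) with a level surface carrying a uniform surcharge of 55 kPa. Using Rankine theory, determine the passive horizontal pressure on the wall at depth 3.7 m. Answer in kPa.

359 kPa

K_p = (1 + sin φ)/(1 − sin φ) = 3.086.
σ_v = γz + q = 16.6 × 3.7 + 55 = 116.4 kPa.
σ_h = K_p σ_v = 3.086 × 116.4 = 359.3 kPa.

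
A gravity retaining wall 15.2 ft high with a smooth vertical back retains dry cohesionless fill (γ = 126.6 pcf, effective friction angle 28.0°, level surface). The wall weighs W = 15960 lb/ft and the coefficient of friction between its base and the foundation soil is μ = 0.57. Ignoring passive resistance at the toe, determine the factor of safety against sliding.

1.72

K_a = tan²(45° − 28.0°/2) = 0.3610.
P_a = ½K_aγH² = 0.5×0.3610×126.6×15.2² = 5280 lb/ft, acting at H/3 = 5.067 ft above the base.
FS_sliding = μW / P_a = 0.57×15960 / 5280 = 1.723.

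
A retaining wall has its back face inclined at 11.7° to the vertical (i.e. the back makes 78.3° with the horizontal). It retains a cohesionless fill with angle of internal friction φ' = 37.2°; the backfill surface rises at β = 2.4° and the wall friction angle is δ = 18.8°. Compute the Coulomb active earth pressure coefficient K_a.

0.323

K_a = sin²(α+φ) / [sin²α · sin(α−δ) · (1 + √{sin(φ+δ)sin(φ−β) / (sin(α−δ)sin(α+β))})²].
With α = 78.3°, φ = 37.2°, δ = 18.8°, β = 2.4°: K_a = 0.3235.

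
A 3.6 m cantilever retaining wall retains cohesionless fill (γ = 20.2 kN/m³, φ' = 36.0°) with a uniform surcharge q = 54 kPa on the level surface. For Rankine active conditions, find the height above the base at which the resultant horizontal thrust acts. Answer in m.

1.56 m

K_a = 0.2596.
Triangular part P₁ = ½K_aγH² = 33.98 at H/3 = 1.200 m; rectangular part P₂ = K_a q H = 50.47 at H/2 = 1.800 m.
ȳ = (P₁·1.200 + P₂·1.800)/(P₁+P₂) = 1.559 m.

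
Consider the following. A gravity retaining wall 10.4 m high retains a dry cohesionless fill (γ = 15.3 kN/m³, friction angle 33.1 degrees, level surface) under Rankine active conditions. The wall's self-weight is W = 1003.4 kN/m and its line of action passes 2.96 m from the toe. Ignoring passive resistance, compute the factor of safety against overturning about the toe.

3.53

K_a = tan²(45° − 33.1°/2) = 0.2936.
P_a = ½K_aγH² = 0.5×0.2936×15.3×10.4² = 242.9 kN/m, acting at H/3 = 3.467 m above the base.
Overturning moment M_o = P_a × H/3 = 242.9 × 3.467 = 842.1.
Resisting moment M_r = W × 2.96 = 1003.4 × 2.96 = 2970.
FS_overturning = M_r/M_o = 2970/842.1 = 3.527.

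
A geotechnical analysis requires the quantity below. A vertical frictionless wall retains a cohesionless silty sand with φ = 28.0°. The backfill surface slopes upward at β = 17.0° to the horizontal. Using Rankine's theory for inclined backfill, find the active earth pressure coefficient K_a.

0.426

K_a = cos β · (cos β − √(cos²β − cos²φ)) / (cos β + √(cos²β − cos²φ)).
cos β = 0.9563, cos φ = 0.8829, √(cos²β − cos²φ) = 0.3673.
K_a = 0.9563 × (0.9563 − 0.3673)/(0.9563 + 0.3673) = 0.4255.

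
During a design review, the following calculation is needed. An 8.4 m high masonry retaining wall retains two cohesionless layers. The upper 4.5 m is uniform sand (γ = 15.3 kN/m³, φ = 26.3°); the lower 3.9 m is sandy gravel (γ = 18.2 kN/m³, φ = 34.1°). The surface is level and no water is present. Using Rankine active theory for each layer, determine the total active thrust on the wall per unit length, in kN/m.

174 kN/m

K_a1 = tan²(45°−26.3°/2) = 0.3859; K_a2 = tan²(45°−34.1°/2) = 0.2815.
Layer 1: σ at base = K_a1 γ₁ h₁ = 26.57 kPa; P₁ = ½×26.57×4.5 = 59.79.
Layer 2: σ_v at top = γ₁h₁ = 68.85; σ_h top = K_a2×68.85 = 19.38; σ_h base = K_a2×(68.85+18.2×3.9) = 39.37.
P₂ = ½(19.38+39.37)×3.9 = 114.6. Total P_a = 59.79+114.6 = 174.3 kN/m.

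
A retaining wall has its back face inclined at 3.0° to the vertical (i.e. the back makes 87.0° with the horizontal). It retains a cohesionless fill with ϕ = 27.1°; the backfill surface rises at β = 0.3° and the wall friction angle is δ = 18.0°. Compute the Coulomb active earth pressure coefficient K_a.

0.356

K_a = sin²(α+φ) / [sin²α · sin(α−δ) · (1 + √{sin(φ+δ)sin(φ−β) / (sin(α−δ)sin(α+β))})²].
With α = 87.0°, φ = 27.1°, δ = 18.0°, β = 0.3°: K_a = 0.3562.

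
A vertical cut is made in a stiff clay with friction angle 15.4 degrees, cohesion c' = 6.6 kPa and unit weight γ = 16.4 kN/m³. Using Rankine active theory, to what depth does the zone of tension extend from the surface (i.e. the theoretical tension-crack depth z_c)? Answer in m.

1.06 m

K_a = tan²(45° − 15.4°/2) = 0.5803; √K_a = 0.7618.
The active pressure is zero where K_a γ z = 2c√K_a, so z_c = 2c/(γ√K_a) = 2×6.6/(16.4×0.7618) = 1.057 m.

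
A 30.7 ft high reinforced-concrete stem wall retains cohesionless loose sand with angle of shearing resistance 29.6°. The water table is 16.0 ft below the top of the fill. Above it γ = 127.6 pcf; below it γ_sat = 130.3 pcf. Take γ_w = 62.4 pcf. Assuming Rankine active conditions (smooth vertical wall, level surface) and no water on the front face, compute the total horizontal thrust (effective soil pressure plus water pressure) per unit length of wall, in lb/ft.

K_a = tan²(45° − φ/2) = 0.3387.
γ' = 130.3 − 62.4 = 67.90 pcf. Depth below WT = 14.7 ft.
σ'_h at WT = K_a γ d_w = 691.6 psf; at base = 691.6 + K_a γ' × 14.7 = 1030 psf.
P₁ (0–16.0 ft) = ½×691.6×16.0 = 5533. P₂ (16.0–30.7 ft) = ½(691.6+1030)×14.7 = 12650.
P_w = ½ γ_w h₂² = 0.5×62.4×14.7² = 6742. Total = 5533+12650+6742 = 24930 lb/ft.

24900 lb/ft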